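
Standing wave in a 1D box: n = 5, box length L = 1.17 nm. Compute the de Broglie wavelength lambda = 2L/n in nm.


lambda = 2L / n
= 2 * 1.17 / 5
= 2.34 / 5
= 0.468 nm

0.468


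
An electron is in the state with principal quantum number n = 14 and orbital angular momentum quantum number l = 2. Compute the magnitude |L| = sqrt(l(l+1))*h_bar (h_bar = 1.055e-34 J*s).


L = sqrt(l*(l+1)) * h_bar
= sqrt(2 * 3) * 1.055e-34
= sqrt(6) * 1.055e-34
= 2.4495 * 1.055e-34
= 2.5842e-34 J*s

2.5842e-34


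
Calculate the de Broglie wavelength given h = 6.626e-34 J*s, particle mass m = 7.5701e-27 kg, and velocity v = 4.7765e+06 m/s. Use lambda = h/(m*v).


lambda = h / (m * v)
= 6.626e-34 / (7.5701e-27 * 4.7765e+06)
= 6.626e-34 / 3.6159e-20
= 1.8325e-14 m

1.8325e-14


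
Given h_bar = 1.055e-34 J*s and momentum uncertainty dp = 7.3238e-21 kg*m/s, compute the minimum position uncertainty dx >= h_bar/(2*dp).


dx = h_bar / (2 * dp)
= 1.055e-34 / (2 * 7.3238e-21)
= 1.055e-34 / 1.4648e-20
= 7.2025e-15 m

7.2025e-15


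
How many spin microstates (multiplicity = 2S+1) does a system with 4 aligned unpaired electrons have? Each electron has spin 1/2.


Total spin S = N * (1/2) = 4 * 0.5 = 2.0
Spin multiplicity = 2S + 1
= 2 * 2.0 + 1
= 5

5


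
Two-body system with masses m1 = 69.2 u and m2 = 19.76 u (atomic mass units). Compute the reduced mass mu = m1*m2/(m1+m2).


mu = m1 * m2 / (m1 + m2)
= 69.2 * 19.76 / (69.2 + 19.76)
= 1367.392 / 88.96
= 15.3709 u

15.3709


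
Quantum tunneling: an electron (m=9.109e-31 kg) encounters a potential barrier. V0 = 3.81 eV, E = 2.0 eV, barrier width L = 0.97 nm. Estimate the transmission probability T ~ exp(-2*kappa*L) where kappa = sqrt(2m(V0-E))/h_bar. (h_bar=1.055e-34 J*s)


V0 - E = 1.81 eV = 2.8996e-19 J
kappa = sqrt(2 * m * (V0-E)) / h_bar
= sqrt(2 * 9.109e-31 * 2.8996e-19) / 1.055e-34
= 6.8892e+09 /m
2*kappa*L = 2 * 6.8892e+09 * 0.97e-9
= 13.365
T = exp(-13.365) = 1.569055e-06

1.569055e-06


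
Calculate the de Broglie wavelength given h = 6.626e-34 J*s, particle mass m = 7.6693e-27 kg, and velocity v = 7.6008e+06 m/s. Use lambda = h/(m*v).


lambda = h / (m * v)
= 6.626e-34 / (7.6693e-27 * 7.6008e+06)
= 6.626e-34 / 5.8293e-20
= 1.1367e-14 m

1.1367e-14


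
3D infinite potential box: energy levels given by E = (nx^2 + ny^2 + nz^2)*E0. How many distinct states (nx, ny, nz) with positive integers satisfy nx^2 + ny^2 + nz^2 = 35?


Enumerate all (nx, ny, nz) with nx^2 + ny^2 + nz^2 = 35:
(1,3,5)
(1,5,3)
(3,1,5)
(3,5,1)
(5,1,3)
(5,3,1)
Total degeneracy = 6

6


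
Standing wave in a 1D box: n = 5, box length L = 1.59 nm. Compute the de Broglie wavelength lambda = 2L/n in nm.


lambda = 2L / n
= 2 * 1.59 / 5
= 3.18 / 5
= 0.636 nm

0.636


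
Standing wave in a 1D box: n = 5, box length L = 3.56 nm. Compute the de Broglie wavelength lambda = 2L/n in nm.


lambda = 2L / n
= 2 * 3.56 / 5
= 7.12 / 5
= 1.424 nm

1.424


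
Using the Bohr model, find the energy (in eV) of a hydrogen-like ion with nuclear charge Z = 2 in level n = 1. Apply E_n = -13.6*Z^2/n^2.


E_n = -13.6 * Z^2 / n^2
= -13.6 * 2^2 / 1^2
= -13.6 * 4 / 1
= -54.4 eV

-54.4


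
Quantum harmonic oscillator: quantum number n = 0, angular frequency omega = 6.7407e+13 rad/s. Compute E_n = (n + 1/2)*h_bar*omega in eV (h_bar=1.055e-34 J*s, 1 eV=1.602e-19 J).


E = (n + 1/2) * h_bar * omega
= (0 + 0.5) * 1.055e-34 * 6.7407e+13
= 0.5 * 7.1114e-21
= 3.5557e-21 J
= 0.0222 eV

0.0222


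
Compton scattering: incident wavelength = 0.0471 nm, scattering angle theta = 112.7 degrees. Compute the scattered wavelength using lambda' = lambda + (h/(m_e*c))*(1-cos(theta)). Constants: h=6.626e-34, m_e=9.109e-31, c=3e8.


Compton wavelength: h/(m_e*c) = 2.4247e-12 m
d_lambda = 2.4247e-12 * (1 - cos(112.7 deg))
= 2.4247e-12 * 1.385906
= 3.3604e-12 m = 0.00336 nm
lambda' = 0.0471 + 0.00336
= 0.05046 nm

0.05046


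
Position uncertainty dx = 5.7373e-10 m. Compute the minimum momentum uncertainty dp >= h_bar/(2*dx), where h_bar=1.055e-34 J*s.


dp = h_bar / (2 * dx)
= 1.055e-34 / (2 * 5.7373e-10)
= 1.055e-34 / 1.1475e-09
= 9.1942e-26 kg*m/s

9.1942e-26


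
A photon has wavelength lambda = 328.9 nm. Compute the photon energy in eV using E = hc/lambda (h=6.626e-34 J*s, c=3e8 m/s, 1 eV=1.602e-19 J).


E = hc / lambda
= (6.626e-34)(3e8) / (328.9e-9)
= 1.9878e-25 / 3.2890e-07
= 6.0438e-19 J
Converting to eV: 6.0438e-19 / 1.602e-19
= 3.7726 eV

3.7726


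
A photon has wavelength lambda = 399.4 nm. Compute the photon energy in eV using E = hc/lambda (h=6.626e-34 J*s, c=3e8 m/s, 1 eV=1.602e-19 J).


E = hc / lambda
= (6.626e-34)(3e8) / (399.4e-9)
= 1.9878e-25 / 3.9940e-07
= 4.9770e-19 J
Converting to eV: 4.9770e-19 / 1.602e-19
= 3.1067 eV

3.1067


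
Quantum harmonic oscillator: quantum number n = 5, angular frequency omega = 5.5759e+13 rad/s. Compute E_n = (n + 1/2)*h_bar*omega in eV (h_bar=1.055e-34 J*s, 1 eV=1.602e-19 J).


E = (n + 1/2) * h_bar * omega
= (5 + 0.5) * 1.055e-34 * 5.5759e+13
= 5.5 * 5.8826e-21
= 3.2354e-20 J
= 0.202 eV

0.202


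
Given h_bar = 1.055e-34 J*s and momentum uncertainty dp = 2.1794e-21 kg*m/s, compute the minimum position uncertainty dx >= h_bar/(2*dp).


dx = h_bar / (2 * dp)
= 1.055e-34 / (2 * 2.1794e-21)
= 1.055e-34 / 4.3588e-21
= 2.4204e-14 m

2.4204e-14


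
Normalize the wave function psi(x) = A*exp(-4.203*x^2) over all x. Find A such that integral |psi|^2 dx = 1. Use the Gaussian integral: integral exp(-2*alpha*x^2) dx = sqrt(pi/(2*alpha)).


integral |psi|^2 dx = A^2 * sqrt(pi/(2*alpha)) = 1
A^2 = sqrt(2*alpha/pi)
= sqrt(2 * 4.203 / pi)
= 1.635761
A = sqrt(1.635761)
= 1.279

1.279


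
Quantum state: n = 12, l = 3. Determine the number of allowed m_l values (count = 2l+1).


m_l ranges from -l to +l in integer steps
So m_l goes from -3 to +3
Count = 2l + 1 = 2*3 + 1
= 7

7


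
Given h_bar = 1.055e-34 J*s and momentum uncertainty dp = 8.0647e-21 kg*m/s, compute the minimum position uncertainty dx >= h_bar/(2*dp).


dx = h_bar / (2 * dp)
= 1.055e-34 / (2 * 8.0647e-21)
= 1.055e-34 / 1.6129e-20
= 6.5409e-15 m

6.5409e-15


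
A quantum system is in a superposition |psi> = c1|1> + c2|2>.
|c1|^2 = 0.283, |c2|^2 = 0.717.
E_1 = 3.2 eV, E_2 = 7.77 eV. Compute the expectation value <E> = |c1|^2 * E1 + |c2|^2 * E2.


<E> = |c1|^2 * E1 + |c2|^2 * E2
= 0.283 * 3.2 + 0.717 * 7.77
= 0.9056 + 5.5711
= 6.4767 eV

6.4767


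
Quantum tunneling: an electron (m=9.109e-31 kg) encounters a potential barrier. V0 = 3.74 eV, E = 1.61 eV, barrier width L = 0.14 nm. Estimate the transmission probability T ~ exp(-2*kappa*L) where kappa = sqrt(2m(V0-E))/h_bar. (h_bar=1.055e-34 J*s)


V0 - E = 2.13 eV = 3.4123e-19 J
kappa = sqrt(2 * m * (V0-E)) / h_bar
= sqrt(2 * 9.109e-31 * 3.4123e-19) / 1.055e-34
= 7.4734e+09 /m
2*kappa*L = 2 * 7.4734e+09 * 0.14e-9
= 2.0926
T = exp(-2.0926) = 1.233715e-01

1.233715e-01


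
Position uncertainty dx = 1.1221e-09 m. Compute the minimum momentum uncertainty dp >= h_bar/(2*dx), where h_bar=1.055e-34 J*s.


dp = h_bar / (2 * dx)
= 1.055e-34 / (2 * 1.1221e-09)
= 1.055e-34 / 2.2442e-09
= 4.7010e-26 kg*m/s

4.7010e-26


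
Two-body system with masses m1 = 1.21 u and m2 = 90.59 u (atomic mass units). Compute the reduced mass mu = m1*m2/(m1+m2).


mu = m1 * m2 / (m1 + m2)
= 1.21 * 90.59 / (1.21 + 90.59)
= 109.6139 / 91.8
= 1.1941 u

1.1941


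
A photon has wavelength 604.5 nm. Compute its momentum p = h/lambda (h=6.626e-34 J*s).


p = h / lambda
= 6.626e-34 / (604.5e-9)
= 6.626e-34 / 6.0450e-07
= 1.0961e-27 kg*m/s

1.0961e-27


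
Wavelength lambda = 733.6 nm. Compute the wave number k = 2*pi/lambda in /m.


k = 2 * pi / lambda
= 6.2832 / (733.6e-9)
= 6.2832 / 7.3360e-07
= 8.5649e+06 /m

8.5649e+06


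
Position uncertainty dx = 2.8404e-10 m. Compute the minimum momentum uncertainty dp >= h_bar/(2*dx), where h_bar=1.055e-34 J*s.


dp = h_bar / (2 * dx)
= 1.055e-34 / (2 * 2.8404e-10)
= 1.055e-34 / 5.6808e-10
= 1.8571e-25 kg*m/s

1.8571e-25


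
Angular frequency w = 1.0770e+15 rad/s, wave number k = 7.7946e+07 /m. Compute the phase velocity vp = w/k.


vp = w / k
= 1.0770e+15 / 7.7946e+07
= 1.3817e+07 m/s

1.3817e+07


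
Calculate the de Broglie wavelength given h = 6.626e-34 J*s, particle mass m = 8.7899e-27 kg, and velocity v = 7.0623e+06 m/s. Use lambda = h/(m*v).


lambda = h / (m * v)
= 6.626e-34 / (8.7899e-27 * 7.0623e+06)
= 6.626e-34 / 6.2077e-20
= 1.0674e-14 m

1.0674e-14


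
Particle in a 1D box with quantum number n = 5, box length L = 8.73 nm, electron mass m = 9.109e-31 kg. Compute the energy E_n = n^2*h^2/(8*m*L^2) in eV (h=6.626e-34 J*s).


E = n^2 * h^2 / (8 * m * L^2)
= 5^2 * (6.626e-34)^2 / (8 * 9.109e-31 * (8.73e-9)^2)
= 25 * 4.3904e-67 / (8 * 9.109e-31 * 7.6213e-17)
= 1.9763e-20 J
= 0.1234 eV

0.1234


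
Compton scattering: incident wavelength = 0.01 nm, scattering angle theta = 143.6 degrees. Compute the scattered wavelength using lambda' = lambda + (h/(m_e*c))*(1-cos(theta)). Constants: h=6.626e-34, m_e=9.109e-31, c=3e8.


Compton wavelength: h/(m_e*c) = 2.4247e-12 m
d_lambda = 2.4247e-12 * (1 - cos(143.6 deg))
= 2.4247e-12 * 1.804894
= 4.3763e-12 m = 0.004376 nm
lambda' = 0.01 + 0.004376
= 0.014376 nm

0.014376


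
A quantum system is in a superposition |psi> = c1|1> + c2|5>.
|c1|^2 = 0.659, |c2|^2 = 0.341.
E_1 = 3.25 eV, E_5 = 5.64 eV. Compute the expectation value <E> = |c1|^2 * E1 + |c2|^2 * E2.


<E> = |c1|^2 * E1 + |c2|^2 * E2
= 0.659 * 3.25 + 0.341 * 5.64
= 2.1418 + 1.9232
= 4.065 eV

4.065


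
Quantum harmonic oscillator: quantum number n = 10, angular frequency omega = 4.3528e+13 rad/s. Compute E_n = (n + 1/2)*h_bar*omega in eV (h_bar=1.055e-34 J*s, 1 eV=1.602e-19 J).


E = (n + 1/2) * h_bar * omega
= (10 + 0.5) * 1.055e-34 * 4.3528e+13
= 10.5 * 4.5922e-21
= 4.8218e-20 J
= 0.301 eV

0.301


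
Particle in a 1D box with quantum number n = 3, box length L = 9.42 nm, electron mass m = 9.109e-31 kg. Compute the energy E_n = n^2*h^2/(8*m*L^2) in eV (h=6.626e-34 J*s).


E = n^2 * h^2 / (8 * m * L^2)
= 3^2 * (6.626e-34)^2 / (8 * 9.109e-31 * (9.42e-9)^2)
= 9 * 4.3904e-67 / (8 * 9.109e-31 * 8.8736e-17)
= 6.1106e-21 J
= 0.0381 eV

0.0381


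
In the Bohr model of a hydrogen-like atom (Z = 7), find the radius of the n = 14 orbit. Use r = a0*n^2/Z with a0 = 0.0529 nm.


r = a0 * n^2 / Z
= 0.0529 * 14^2 / 7
= 0.0529 * 196 / 7
= 1.4812 nm

1.4812


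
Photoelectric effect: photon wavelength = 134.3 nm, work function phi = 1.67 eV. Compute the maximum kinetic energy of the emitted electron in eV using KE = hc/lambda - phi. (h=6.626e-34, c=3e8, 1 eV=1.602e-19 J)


E_photon = hc / lambda
= (6.626e-34)(3e8) / (134.3e-9)
= 1.4801e-18 J
= 9.2392 eV
KE = E_photon - phi
= 9.2392 - 1.67
= 7.5692 eV

7.5692


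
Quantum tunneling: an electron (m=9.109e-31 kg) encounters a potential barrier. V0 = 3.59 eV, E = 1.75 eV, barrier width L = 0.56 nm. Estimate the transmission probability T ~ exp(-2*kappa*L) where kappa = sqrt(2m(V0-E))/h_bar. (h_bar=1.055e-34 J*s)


V0 - E = 1.84 eV = 2.9477e-19 J
kappa = sqrt(2 * m * (V0-E)) / h_bar
= sqrt(2 * 9.109e-31 * 2.9477e-19) / 1.055e-34
= 6.9461e+09 /m
2*kappa*L = 2 * 6.9461e+09 * 0.56e-9
= 7.7796
T = exp(-7.7796) = 4.181883e-04

4.181883e-04


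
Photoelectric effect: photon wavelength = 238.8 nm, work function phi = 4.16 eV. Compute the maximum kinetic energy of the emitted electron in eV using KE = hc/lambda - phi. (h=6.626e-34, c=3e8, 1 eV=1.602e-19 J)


E_photon = hc / lambda
= (6.626e-34)(3e8) / (238.8e-9)
= 8.3241e-19 J
= 5.1961 eV
KE = E_photon - phi
= 5.1961 - 4.16
= 1.0361 eV

1.0361


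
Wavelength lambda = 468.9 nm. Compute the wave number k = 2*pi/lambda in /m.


k = 2 * pi / lambda
= 6.2832 / (468.9e-9)
= 6.2832 / 4.6890e-07
= 1.3400e+07 /m

1.3400e+07


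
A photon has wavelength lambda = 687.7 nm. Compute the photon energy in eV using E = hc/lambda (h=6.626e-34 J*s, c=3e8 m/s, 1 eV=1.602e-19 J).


E = hc / lambda
= (6.626e-34)(3e8) / (687.7e-9)
= 1.9878e-25 / 6.8770e-07
= 2.8905e-19 J
Converting to eV: 2.8905e-19 / 1.602e-19
= 1.8043 eV

1.8043


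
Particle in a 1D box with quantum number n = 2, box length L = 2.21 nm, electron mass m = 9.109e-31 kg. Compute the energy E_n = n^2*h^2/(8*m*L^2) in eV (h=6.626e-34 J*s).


E = n^2 * h^2 / (8 * m * L^2)
= 2^2 * (6.626e-34)^2 / (8 * 9.109e-31 * (2.21e-9)^2)
= 4 * 4.3904e-67 / (8 * 9.109e-31 * 4.8841e-18)
= 4.9342e-20 J
= 0.308 eV

0.308


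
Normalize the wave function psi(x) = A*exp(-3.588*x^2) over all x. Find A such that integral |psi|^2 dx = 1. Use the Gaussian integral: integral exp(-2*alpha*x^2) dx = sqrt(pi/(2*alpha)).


integral |psi|^2 dx = A^2 * sqrt(pi/(2*alpha)) = 1
A^2 = sqrt(2*alpha/pi)
= sqrt(2 * 3.588 / pi)
= 1.511354
A = sqrt(1.511354)
= 1.2294

1.2294


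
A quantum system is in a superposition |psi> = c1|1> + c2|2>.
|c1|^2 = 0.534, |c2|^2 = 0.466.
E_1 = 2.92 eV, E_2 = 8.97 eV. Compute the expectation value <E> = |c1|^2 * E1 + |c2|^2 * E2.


<E> = |c1|^2 * E1 + |c2|^2 * E2
= 0.534 * 2.92 + 0.466 * 8.97
= 1.5593 + 4.18
= 5.7393 eV

5.7393


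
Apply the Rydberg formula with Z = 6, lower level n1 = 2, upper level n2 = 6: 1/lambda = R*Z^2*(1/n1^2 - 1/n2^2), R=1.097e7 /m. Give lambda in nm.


1/lambda = R * Z^2 * (1/n1^2 - 1/n2^2)
= 1.097e7 * 6^2 * (1/2^2 - 1/6^2)
= 1.097e7 * 36 * (0.25 - 0.027778)
= 8.7760e+07 /m
lambda = 1 / 8.7760e+07
= 11.3947 nm

11.3947


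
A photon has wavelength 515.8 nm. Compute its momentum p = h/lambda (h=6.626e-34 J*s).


p = h / lambda
= 6.626e-34 / (515.8e-9)
= 6.626e-34 / 5.1580e-07
= 1.2846e-27 kg*m/s

1.2846e-27


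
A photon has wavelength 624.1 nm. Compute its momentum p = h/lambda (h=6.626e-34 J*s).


p = h / lambda
= 6.626e-34 / (624.1e-9)
= 6.626e-34 / 6.2410e-07
= 1.0617e-27 kg*m/s

1.0617e-27


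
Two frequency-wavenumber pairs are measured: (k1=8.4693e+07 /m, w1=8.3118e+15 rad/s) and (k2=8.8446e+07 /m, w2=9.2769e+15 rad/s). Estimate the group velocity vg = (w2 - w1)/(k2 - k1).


vg = (w2 - w1) / (k2 - k1)
= (9.2769e+15 - 8.3118e+15) / (8.8446e+07 - 8.4693e+07)
= 9.6510e+14 / 3.7530e+06
= 2.5715e+08 m/s

2.5715e+08


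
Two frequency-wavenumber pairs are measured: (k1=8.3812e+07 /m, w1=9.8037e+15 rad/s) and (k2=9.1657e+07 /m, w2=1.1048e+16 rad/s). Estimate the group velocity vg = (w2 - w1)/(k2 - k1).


vg = (w2 - w1) / (k2 - k1)
= (1.1048e+16 - 9.8037e+15) / (9.1657e+07 - 8.3812e+07)
= 1.2443e+15 / 7.8450e+06
= 1.5861e+08 m/s

1.5861e+08


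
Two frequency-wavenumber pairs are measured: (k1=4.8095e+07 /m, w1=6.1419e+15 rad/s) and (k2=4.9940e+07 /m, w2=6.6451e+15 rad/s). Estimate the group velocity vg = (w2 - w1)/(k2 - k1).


vg = (w2 - w1) / (k2 - k1)
= (6.6451e+15 - 6.1419e+15) / (4.9940e+07 - 4.8095e+07)
= 5.0320e+14 / 1.8450e+06
= 2.7274e+08 m/s

2.7274e+08


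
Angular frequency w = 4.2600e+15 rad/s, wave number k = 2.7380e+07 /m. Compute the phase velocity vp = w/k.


vp = w / k
= 4.2600e+15 / 2.7380e+07
= 1.5559e+08 m/s

1.5559e+08


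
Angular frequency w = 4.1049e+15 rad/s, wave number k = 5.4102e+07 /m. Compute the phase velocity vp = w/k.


vp = w / k
= 4.1049e+15 / 5.4102e+07
= 7.5873e+07 m/s

7.5873e+07


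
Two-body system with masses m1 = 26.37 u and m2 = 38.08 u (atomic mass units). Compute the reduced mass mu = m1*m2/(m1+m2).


mu = m1 * m2 / (m1 + m2)
= 26.37 * 38.08 / (26.37 + 38.08)
= 1004.1696 / 64.45
= 15.5806 u

15.5806


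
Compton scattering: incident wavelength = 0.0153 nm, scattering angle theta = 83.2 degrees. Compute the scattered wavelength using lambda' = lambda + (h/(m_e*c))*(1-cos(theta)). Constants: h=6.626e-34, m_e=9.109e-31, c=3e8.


Compton wavelength: h/(m_e*c) = 2.4247e-12 m
d_lambda = 2.4247e-12 * (1 - cos(83.2 deg))
= 2.4247e-12 * 0.881596
= 2.1376e-12 m = 0.002138 nm
lambda' = 0.0153 + 0.002138
= 0.017438 nm

0.017438


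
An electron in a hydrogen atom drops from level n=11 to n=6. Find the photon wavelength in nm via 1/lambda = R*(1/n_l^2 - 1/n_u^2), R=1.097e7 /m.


1/lambda = R * (1/n_l^2 - 1/n_u^2)
= 1.097e7 * (1/6^2 - 1/11^2)
= 1.097e7 * (0.027778 - 0.008264)
= 1.097e7 * 0.019513
= 2.1406e+05 /m
lambda = 1 / 2.1406e+05 = 4671.5642 nm

4671.5642


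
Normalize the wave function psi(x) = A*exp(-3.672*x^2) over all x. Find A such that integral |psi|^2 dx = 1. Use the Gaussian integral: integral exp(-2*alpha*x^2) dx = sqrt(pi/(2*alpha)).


integral |psi|^2 dx = A^2 * sqrt(pi/(2*alpha)) = 1
A^2 = sqrt(2*alpha/pi)
= sqrt(2 * 3.672 / pi)
= 1.528943
A = sqrt(1.528943)
= 1.2365

1.2365


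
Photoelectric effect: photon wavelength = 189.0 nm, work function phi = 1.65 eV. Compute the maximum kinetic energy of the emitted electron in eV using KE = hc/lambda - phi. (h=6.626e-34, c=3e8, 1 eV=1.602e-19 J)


E_photon = hc / lambda
= (6.626e-34)(3e8) / (189.0e-9)
= 1.0517e-18 J
= 6.5652 eV
KE = E_photon - phi
= 6.5652 - 1.65
= 4.9152 eV

4.9152


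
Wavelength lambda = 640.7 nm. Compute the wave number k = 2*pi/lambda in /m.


k = 2 * pi / lambda
= 6.2832 / (640.7e-9)
= 6.2832 / 6.4070e-07
= 9.8068e+06 /m

9.8068e+06


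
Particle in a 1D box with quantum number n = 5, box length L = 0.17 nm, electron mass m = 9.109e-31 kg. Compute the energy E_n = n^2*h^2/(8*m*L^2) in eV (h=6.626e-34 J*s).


E = n^2 * h^2 / (8 * m * L^2)
= 5^2 * (6.626e-34)^2 / (8 * 9.109e-31 * (0.17e-9)^2)
= 25 * 4.3904e-67 / (8 * 9.109e-31 * 2.8900e-20)
= 5.2118e-17 J
= 325.3283 eV

325.3283


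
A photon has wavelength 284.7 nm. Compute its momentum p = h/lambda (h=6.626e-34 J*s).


p = h / lambda
= 6.626e-34 / (284.7e-9)
= 6.626e-34 / 2.8470e-07
= 2.3274e-27 kg*m/s

2.3274e-27


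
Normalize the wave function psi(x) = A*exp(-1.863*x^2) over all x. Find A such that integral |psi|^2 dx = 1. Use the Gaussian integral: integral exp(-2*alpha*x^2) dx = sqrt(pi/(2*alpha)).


integral |psi|^2 dx = A^2 * sqrt(pi/(2*alpha)) = 1
A^2 = sqrt(2*alpha/pi)
= sqrt(2 * 1.863 / pi)
= 1.089047
A = sqrt(1.089047)
= 1.0436

1.0436


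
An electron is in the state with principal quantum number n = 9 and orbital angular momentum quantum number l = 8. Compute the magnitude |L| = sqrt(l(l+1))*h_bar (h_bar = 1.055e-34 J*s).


L = sqrt(l*(l+1)) * h_bar
= sqrt(8 * 9) * 1.055e-34
= sqrt(72) * 1.055e-34
= 8.4853 * 1.055e-34
= 8.9520e-34 J*s

8.9520e-34


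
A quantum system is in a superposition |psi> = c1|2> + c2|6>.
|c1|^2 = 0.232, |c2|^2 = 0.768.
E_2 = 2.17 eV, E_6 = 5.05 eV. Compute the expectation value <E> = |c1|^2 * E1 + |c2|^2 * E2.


<E> = |c1|^2 * E1 + |c2|^2 * E2
= 0.232 * 2.17 + 0.768 * 5.05
= 0.5034 + 3.8784
= 4.3818 eV

4.3818


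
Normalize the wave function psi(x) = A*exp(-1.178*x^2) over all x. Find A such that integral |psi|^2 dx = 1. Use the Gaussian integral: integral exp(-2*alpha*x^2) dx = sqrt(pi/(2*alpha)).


integral |psi|^2 dx = A^2 * sqrt(pi/(2*alpha)) = 1
A^2 = sqrt(2*alpha/pi)
= sqrt(2 * 1.178 / pi)
= 0.86599
A = sqrt(0.86599)
= 0.9306

0.9306


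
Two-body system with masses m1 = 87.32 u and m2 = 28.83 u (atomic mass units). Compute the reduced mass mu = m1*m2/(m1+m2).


mu = m1 * m2 / (m1 + m2)
= 87.32 * 28.83 / (87.32 + 28.83)
= 2517.4356 / 116.15
= 21.674 u

21.674


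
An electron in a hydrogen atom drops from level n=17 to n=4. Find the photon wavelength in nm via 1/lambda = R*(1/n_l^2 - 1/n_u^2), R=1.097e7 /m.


1/lambda = R * (1/n_l^2 - 1/n_u^2)
= 1.097e7 * (1/4^2 - 1/17^2)
= 1.097e7 * (0.0625 - 0.00346)
= 1.097e7 * 0.05904
= 6.4767e+05 /m
lambda = 1 / 6.4767e+05 = 1544.0045 nm

1544.0045


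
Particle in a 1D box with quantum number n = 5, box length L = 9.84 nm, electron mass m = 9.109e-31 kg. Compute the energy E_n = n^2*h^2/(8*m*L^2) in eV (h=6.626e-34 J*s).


E = n^2 * h^2 / (8 * m * L^2)
= 5^2 * (6.626e-34)^2 / (8 * 9.109e-31 * (9.84e-9)^2)
= 25 * 4.3904e-67 / (8 * 9.109e-31 * 9.6826e-17)
= 1.5556e-20 J
= 0.0971 eV

0.0971


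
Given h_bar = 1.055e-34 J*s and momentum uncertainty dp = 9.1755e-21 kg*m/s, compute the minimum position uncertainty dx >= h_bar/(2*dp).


dx = h_bar / (2 * dp)
= 1.055e-34 / (2 * 9.1755e-21)
= 1.055e-34 / 1.8351e-20
= 5.7490e-15 m

5.7490e-15


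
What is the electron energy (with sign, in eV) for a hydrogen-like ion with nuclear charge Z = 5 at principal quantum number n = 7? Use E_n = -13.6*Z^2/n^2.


E_n = -13.6 * Z^2 / n^2
= -13.6 * 5^2 / 7^2
= -13.6 * 25 / 49
= -6.9388 eV

-6.9388


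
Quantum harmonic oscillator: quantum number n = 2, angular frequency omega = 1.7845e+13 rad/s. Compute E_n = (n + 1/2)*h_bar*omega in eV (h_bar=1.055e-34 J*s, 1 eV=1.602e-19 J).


E = (n + 1/2) * h_bar * omega
= (2 + 0.5) * 1.055e-34 * 1.7845e+13
= 2.5 * 1.8826e-21
= 4.7066e-21 J
= 0.0294 eV

0.0294


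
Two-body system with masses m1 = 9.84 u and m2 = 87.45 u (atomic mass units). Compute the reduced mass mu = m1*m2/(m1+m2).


mu = m1 * m2 / (m1 + m2)
= 9.84 * 87.45 / (9.84 + 87.45)
= 860.508 / 97.29
= 8.8448 u

8.8448


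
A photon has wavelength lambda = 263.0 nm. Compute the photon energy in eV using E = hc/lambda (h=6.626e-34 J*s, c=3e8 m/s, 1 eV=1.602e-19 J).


E = hc / lambda
= (6.626e-34)(3e8) / (263.0e-9)
= 1.9878e-25 / 2.6300e-07
= 7.5582e-19 J
Converting to eV: 7.5582e-19 / 1.602e-19
= 4.718 eV

4.718


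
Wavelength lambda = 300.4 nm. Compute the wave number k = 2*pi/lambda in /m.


k = 2 * pi / lambda
= 6.2832 / (300.4e-9)
= 6.2832 / 3.0040e-07
= 2.0916e+07 /m

2.0916e+07


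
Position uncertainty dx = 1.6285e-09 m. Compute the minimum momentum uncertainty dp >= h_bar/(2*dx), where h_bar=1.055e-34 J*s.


dp = h_bar / (2 * dx)
= 1.055e-34 / (2 * 1.6285e-09)
= 1.055e-34 / 3.2570e-09
= 3.2392e-26 kg*m/s

3.2392e-26


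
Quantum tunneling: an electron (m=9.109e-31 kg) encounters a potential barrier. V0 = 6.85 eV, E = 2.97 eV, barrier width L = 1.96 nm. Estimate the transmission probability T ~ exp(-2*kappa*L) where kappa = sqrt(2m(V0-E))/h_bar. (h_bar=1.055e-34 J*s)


V0 - E = 3.88 eV = 6.2158e-19 J
kappa = sqrt(2 * m * (V0-E)) / h_bar
= sqrt(2 * 9.109e-31 * 6.2158e-19) / 1.055e-34
= 1.0087e+10 /m
2*kappa*L = 2 * 1.0087e+10 * 1.96e-9
= 39.5395
T = exp(-39.5395) = 6.733133e-18

6.733133e-18


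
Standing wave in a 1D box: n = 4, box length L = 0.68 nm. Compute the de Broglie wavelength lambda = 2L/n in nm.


lambda = 2L / n
= 2 * 0.68 / 4
= 1.36 / 4
= 0.34 nm

0.34


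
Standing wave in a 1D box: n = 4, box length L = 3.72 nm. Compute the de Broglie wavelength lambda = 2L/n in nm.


lambda = 2L / n
= 2 * 3.72 / 4
= 7.44 / 4
= 1.86 nm

1.86


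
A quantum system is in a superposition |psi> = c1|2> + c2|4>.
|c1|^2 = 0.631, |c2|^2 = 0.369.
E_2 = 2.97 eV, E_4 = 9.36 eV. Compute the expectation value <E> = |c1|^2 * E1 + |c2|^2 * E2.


<E> = |c1|^2 * E1 + |c2|^2 * E2
= 0.631 * 2.97 + 0.369 * 9.36
= 1.8741 + 3.4538
= 5.3279 eV

5.3279


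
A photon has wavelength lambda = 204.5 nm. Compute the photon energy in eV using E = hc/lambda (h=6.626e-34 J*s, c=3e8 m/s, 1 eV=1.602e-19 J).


E = hc / lambda
= (6.626e-34)(3e8) / (204.5e-9)
= 1.9878e-25 / 2.0450e-07
= 9.7203e-19 J
Converting to eV: 9.7203e-19 / 1.602e-19
= 6.0676 eV

6.0676


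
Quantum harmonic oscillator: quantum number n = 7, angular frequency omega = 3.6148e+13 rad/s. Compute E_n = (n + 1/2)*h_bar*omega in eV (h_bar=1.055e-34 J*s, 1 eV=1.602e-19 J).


E = (n + 1/2) * h_bar * omega
= (7 + 0.5) * 1.055e-34 * 3.6148e+13
= 7.5 * 3.8136e-21
= 2.8602e-20 J
= 0.1785 eV

0.1785


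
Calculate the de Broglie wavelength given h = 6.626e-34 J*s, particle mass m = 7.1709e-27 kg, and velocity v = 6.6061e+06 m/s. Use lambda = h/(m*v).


lambda = h / (m * v)
= 6.626e-34 / (7.1709e-27 * 6.6061e+06)
= 6.626e-34 / 4.7372e-20
= 1.3987e-14 m

1.3987e-14


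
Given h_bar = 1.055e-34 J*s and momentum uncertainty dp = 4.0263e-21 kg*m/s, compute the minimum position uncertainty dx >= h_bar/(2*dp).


dx = h_bar / (2 * dp)
= 1.055e-34 / (2 * 4.0263e-21)
= 1.055e-34 / 8.0526e-21
= 1.3101e-14 m

1.3101e-14


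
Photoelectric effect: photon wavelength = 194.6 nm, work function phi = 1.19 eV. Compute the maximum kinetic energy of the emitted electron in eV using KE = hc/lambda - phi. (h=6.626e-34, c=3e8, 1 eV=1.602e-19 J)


E_photon = hc / lambda
= (6.626e-34)(3e8) / (194.6e-9)
= 1.0215e-18 J
= 6.3763 eV
KE = E_photon - phi
= 6.3763 - 1.19
= 5.1863 eV

5.1863


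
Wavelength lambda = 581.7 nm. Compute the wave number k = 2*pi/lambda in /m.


k = 2 * pi / lambda
= 6.2832 / (581.7e-9)
= 6.2832 / 5.8170e-07
= 1.0801e+07 /m

1.0801e+07


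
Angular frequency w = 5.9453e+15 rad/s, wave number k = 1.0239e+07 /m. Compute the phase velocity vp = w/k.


vp = w / k
= 5.9453e+15 / 1.0239e+07
= 5.8065e+08 m/s

5.8065e+08


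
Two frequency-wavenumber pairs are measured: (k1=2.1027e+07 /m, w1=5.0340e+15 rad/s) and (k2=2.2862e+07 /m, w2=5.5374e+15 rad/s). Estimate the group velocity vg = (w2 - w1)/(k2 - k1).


vg = (w2 - w1) / (k2 - k1)
= (5.5374e+15 - 5.0340e+15) / (2.2862e+07 - 2.1027e+07)
= 5.0340e+14 / 1.8350e+06
= 2.7433e+08 m/s

2.7433e+08


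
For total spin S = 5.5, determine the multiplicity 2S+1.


Spin multiplicity = 2S + 1
= 2 * 5.5 + 1
= 11.0 + 1
= 12

12


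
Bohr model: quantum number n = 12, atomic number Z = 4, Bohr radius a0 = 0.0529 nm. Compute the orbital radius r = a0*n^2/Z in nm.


r = a0 * n^2 / Z
= 0.0529 * 12^2 / 4
= 0.0529 * 144 / 4
= 1.9044 nm

1.9044


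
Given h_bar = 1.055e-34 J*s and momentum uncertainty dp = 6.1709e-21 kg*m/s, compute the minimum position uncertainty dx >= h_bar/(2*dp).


dx = h_bar / (2 * dp)
= 1.055e-34 / (2 * 6.1709e-21)
= 1.055e-34 / 1.2342e-20
= 8.5482e-15 m

8.5482e-15


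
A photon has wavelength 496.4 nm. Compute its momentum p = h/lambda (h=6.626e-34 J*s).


p = h / lambda
= 6.626e-34 / (496.4e-9)
= 6.626e-34 / 4.9640e-07
= 1.3348e-27 kg*m/s

1.3348e-27


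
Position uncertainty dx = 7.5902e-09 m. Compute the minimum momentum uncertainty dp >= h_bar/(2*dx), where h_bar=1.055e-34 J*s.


dp = h_bar / (2 * dx)
= 1.055e-34 / (2 * 7.5902e-09)
= 1.055e-34 / 1.5180e-08
= 6.9498e-27 kg*m/s

6.9498e-27


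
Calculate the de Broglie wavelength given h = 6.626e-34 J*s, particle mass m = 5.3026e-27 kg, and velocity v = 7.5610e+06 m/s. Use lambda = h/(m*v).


lambda = h / (m * v)
= 6.626e-34 / (5.3026e-27 * 7.5610e+06)
= 6.626e-34 / 4.0093e-20
= 1.6527e-14 m

1.6527e-14


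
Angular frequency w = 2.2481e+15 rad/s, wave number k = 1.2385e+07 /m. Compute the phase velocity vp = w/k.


vp = w / k
= 2.2481e+15 / 1.2385e+07
= 1.8152e+08 m/s

1.8152e+08


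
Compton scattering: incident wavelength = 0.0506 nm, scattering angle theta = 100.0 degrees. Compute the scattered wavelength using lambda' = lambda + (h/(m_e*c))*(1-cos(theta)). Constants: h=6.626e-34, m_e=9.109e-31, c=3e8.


Compton wavelength: h/(m_e*c) = 2.4247e-12 m
d_lambda = 2.4247e-12 * (1 - cos(100.0 deg))
= 2.4247e-12 * 1.173648
= 2.8458e-12 m = 0.002846 nm
lambda' = 0.0506 + 0.002846
= 0.053446 nm

0.053446


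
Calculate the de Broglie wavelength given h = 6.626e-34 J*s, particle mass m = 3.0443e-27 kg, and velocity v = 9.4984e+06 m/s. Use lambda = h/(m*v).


lambda = h / (m * v)
= 6.626e-34 / (3.0443e-27 * 9.4984e+06)
= 6.626e-34 / 2.8916e-20
= 2.2915e-14 m

2.2915e-14


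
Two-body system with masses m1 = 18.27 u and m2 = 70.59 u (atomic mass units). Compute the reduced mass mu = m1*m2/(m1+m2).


mu = m1 * m2 / (m1 + m2)
= 18.27 * 70.59 / (18.27 + 70.59)
= 1289.6793 / 88.86
= 14.5136 u

14.5136


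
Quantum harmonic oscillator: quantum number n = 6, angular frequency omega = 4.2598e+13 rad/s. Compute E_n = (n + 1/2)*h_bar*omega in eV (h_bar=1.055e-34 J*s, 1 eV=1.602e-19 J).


E = (n + 1/2) * h_bar * omega
= (6 + 0.5) * 1.055e-34 * 4.2598e+13
= 6.5 * 4.4941e-21
= 2.9212e-20 J
= 0.1823 eV

0.1823


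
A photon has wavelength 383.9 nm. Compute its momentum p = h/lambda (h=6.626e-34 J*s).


p = h / lambda
= 6.626e-34 / (383.9e-9)
= 6.626e-34 / 3.8390e-07
= 1.7260e-27 kg*m/s

1.7260e-27


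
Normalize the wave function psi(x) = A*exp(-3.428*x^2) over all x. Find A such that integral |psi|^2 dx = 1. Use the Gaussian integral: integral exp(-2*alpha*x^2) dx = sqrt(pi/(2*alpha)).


integral |psi|^2 dx = A^2 * sqrt(pi/(2*alpha)) = 1
A^2 = sqrt(2*alpha/pi)
= sqrt(2 * 3.428 / pi)
= 1.477272
A = sqrt(1.477272)
= 1.2154

1.2154


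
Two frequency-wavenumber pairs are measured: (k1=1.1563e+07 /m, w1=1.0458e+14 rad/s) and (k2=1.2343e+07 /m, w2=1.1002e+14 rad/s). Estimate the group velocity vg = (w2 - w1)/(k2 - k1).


vg = (w2 - w1) / (k2 - k1)
= (1.1002e+14 - 1.0458e+14) / (1.2343e+07 - 1.1563e+07)
= 5.4400e+12 / 7.8000e+05
= 6.9744e+06 m/s

6.9744e+06


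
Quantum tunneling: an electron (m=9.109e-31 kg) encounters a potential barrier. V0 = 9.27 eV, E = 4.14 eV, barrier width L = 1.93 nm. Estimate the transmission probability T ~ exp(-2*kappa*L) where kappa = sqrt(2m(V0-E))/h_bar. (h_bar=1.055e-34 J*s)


V0 - E = 5.13 eV = 8.2183e-19 J
kappa = sqrt(2 * m * (V0-E)) / h_bar
= sqrt(2 * 9.109e-31 * 8.2183e-19) / 1.055e-34
= 1.1598e+10 /m
2*kappa*L = 2 * 1.1598e+10 * 1.93e-9
= 44.7688
T = exp(-44.7688) = 3.607211e-20

3.607211e-20


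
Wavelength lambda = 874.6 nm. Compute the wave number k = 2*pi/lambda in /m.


k = 2 * pi / lambda
= 6.2832 / (874.6e-9)
= 6.2832 / 8.7460e-07
= 7.1841e+06 /m

7.1841e+06


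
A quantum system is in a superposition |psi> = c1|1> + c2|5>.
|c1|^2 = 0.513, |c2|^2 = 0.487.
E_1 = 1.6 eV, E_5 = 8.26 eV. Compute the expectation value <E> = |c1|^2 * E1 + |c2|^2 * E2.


<E> = |c1|^2 * E1 + |c2|^2 * E2
= 0.513 * 1.6 + 0.487 * 8.26
= 0.8208 + 4.0226
= 4.8434 eV

4.8434


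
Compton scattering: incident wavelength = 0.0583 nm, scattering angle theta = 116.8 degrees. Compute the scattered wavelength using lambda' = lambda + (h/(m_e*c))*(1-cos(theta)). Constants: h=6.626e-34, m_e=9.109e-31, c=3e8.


Compton wavelength: h/(m_e*c) = 2.4247e-12 m
d_lambda = 2.4247e-12 * (1 - cos(116.8 deg))
= 2.4247e-12 * 1.450878
= 3.5180e-12 m = 0.003518 nm
lambda' = 0.0583 + 0.003518
= 0.061818 nm

0.061818


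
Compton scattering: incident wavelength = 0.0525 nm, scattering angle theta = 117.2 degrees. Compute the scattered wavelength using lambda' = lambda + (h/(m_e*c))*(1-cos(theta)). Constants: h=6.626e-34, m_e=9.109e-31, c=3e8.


Compton wavelength: h/(m_e*c) = 2.4247e-12 m
d_lambda = 2.4247e-12 * (1 - cos(117.2 deg))
= 2.4247e-12 * 1.457098
= 3.5330e-12 m = 0.003533 nm
lambda' = 0.0525 + 0.003533
= 0.056033 nm

0.056033


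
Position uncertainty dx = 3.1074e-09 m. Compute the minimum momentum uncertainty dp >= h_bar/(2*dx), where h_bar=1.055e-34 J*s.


dp = h_bar / (2 * dx)
= 1.055e-34 / (2 * 3.1074e-09)
= 1.055e-34 / 6.2148e-09
= 1.6976e-26 kg*m/s

1.6976e-26


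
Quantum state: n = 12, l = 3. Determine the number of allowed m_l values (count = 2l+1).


m_l ranges from -l to +l in integer steps
So m_l goes from -3 to +3
Count = 2l + 1 = 2*3 + 1
= 7

7


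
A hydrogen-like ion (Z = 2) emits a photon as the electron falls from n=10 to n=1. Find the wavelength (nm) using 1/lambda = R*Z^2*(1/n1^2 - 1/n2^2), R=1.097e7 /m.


1/lambda = R * Z^2 * (1/n1^2 - 1/n2^2)
= 1.097e7 * 2^2 * (1/1^2 - 1/10^2)
= 1.097e7 * 4 * (1.0 - 0.01)
= 4.3441e+07 /m
lambda = 1 / 4.3441e+07
= 23.0196 nm

23.0196


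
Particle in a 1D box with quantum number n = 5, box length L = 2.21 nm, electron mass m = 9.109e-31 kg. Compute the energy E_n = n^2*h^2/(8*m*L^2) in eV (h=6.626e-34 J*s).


E = n^2 * h^2 / (8 * m * L^2)
= 5^2 * (6.626e-34)^2 / (8 * 9.109e-31 * (2.21e-9)^2)
= 25 * 4.3904e-67 / (8 * 9.109e-31 * 4.8841e-18)
= 3.0839e-19 J
= 1.925 eV

1.925


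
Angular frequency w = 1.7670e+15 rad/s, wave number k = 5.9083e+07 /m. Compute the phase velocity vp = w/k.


vp = w / k
= 1.7670e+15 / 5.9083e+07
= 2.9907e+07 m/s

2.9907e+07


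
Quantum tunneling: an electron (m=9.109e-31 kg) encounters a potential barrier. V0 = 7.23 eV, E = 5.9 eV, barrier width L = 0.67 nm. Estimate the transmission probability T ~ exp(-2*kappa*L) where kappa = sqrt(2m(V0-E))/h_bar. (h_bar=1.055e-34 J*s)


V0 - E = 1.33 eV = 2.1307e-19 J
kappa = sqrt(2 * m * (V0-E)) / h_bar
= sqrt(2 * 9.109e-31 * 2.1307e-19) / 1.055e-34
= 5.9055e+09 /m
2*kappa*L = 2 * 5.9055e+09 * 0.67e-9
= 7.9133
T = exp(-7.9133) = 3.658311e-04

3.658311e-04


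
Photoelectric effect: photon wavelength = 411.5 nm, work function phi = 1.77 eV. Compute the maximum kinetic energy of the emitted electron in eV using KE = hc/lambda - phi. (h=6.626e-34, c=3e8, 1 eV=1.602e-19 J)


E_photon = hc / lambda
= (6.626e-34)(3e8) / (411.5e-9)
= 4.8306e-19 J
= 3.0154 eV
KE = E_photon - phi
= 3.0154 - 1.77
= 1.2454 eV

1.2454


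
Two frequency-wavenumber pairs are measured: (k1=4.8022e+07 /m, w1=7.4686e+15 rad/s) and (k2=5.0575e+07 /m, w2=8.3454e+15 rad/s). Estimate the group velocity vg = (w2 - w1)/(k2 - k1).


vg = (w2 - w1) / (k2 - k1)
= (8.3454e+15 - 7.4686e+15) / (5.0575e+07 - 4.8022e+07)
= 8.7680e+14 / 2.5530e+06
= 3.4344e+08 m/s

3.4344e+08


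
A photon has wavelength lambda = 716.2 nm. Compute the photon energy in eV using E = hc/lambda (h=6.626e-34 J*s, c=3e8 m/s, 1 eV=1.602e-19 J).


E = hc / lambda
= (6.626e-34)(3e8) / (716.2e-9)
= 1.9878e-25 / 7.1620e-07
= 2.7755e-19 J
Converting to eV: 2.7755e-19 / 1.602e-19
= 1.7325 eV

1.7325


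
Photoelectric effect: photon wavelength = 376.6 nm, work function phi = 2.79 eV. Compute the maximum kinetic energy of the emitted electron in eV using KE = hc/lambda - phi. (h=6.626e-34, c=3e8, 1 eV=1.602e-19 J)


E_photon = hc / lambda
= (6.626e-34)(3e8) / (376.6e-9)
= 5.2783e-19 J
= 3.2948 eV
KE = E_photon - phi
= 3.2948 - 2.79
= 0.5048 eV

0.5048


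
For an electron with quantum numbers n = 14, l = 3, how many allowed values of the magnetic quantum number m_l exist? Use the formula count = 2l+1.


m_l ranges from -l to +l in integer steps
So m_l goes from -3 to +3
Count = 2l + 1 = 2*3 + 1
= 7

7


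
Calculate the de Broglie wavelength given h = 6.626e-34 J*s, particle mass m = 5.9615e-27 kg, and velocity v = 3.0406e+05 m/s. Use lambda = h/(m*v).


lambda = h / (m * v)
= 6.626e-34 / (5.9615e-27 * 3.0406e+05)
= 6.626e-34 / 1.8127e-21
= 3.6554e-13 m

3.6554e-13


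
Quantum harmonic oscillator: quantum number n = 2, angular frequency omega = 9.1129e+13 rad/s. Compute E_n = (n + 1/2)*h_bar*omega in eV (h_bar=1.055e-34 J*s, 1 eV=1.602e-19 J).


E = (n + 1/2) * h_bar * omega
= (2 + 0.5) * 1.055e-34 * 9.1129e+13
= 2.5 * 9.6141e-21
= 2.4035e-20 J
= 0.15 eV

0.15


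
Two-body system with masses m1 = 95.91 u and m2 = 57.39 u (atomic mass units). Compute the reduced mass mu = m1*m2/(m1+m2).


mu = m1 * m2 / (m1 + m2)
= 95.91 * 57.39 / (95.91 + 57.39)
= 5504.2749 / 153.3
= 35.9053 u

35.9053


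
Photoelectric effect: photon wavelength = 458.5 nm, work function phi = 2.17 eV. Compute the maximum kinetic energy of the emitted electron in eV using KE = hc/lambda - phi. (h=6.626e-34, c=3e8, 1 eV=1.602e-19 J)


E_photon = hc / lambda
= (6.626e-34)(3e8) / (458.5e-9)
= 4.3354e-19 J
= 2.7063 eV
KE = E_photon - phi
= 2.7063 - 2.17
= 0.5363 eV

0.5363


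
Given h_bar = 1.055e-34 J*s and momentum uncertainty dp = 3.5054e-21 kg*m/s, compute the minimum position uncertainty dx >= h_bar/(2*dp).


dx = h_bar / (2 * dp)
= 1.055e-34 / (2 * 3.5054e-21)
= 1.055e-34 / 7.0108e-21
= 1.5048e-14 m

1.5048e-14


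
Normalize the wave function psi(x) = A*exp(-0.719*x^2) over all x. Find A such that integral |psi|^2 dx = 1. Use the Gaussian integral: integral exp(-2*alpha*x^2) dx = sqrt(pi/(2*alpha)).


integral |psi|^2 dx = A^2 * sqrt(pi/(2*alpha)) = 1
A^2 = sqrt(2*alpha/pi)
= sqrt(2 * 0.719 / pi)
= 0.676557
A = sqrt(0.676557)
= 0.8225

0.8225


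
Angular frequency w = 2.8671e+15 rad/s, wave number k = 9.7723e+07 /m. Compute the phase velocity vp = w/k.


vp = w / k
= 2.8671e+15 / 9.7723e+07
= 2.9339e+07 m/s

2.9339e+07


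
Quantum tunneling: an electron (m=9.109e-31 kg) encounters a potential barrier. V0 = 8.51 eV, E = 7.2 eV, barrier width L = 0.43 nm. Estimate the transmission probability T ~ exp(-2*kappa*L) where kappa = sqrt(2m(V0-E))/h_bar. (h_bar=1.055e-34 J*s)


V0 - E = 1.31 eV = 2.0986e-19 J
kappa = sqrt(2 * m * (V0-E)) / h_bar
= sqrt(2 * 9.109e-31 * 2.0986e-19) / 1.055e-34
= 5.8609e+09 /m
2*kappa*L = 2 * 5.8609e+09 * 0.43e-9
= 5.0404
T = exp(-5.0404) = 6.471291e-03

6.471291e-03


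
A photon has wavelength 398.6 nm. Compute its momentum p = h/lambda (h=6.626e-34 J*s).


p = h / lambda
= 6.626e-34 / (398.6e-9)
= 6.626e-34 / 3.9860e-07
= 1.6623e-27 kg*m/s

1.6623e-27


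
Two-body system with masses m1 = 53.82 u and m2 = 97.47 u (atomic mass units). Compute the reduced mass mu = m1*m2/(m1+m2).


mu = m1 * m2 / (m1 + m2)
= 53.82 * 97.47 / (53.82 + 97.47)
= 5245.8354 / 151.29
= 34.674 u

34.674


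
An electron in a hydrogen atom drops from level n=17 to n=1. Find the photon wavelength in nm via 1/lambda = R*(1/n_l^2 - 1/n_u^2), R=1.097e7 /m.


1/lambda = R * (1/n_l^2 - 1/n_u^2)
= 1.097e7 * (1/1^2 - 1/17^2)
= 1.097e7 * (1.0 - 0.00346)
= 1.097e7 * 0.99654
= 1.0932e+07 /m
lambda = 1 / 1.0932e+07 = 91.4742 nm

91.4742


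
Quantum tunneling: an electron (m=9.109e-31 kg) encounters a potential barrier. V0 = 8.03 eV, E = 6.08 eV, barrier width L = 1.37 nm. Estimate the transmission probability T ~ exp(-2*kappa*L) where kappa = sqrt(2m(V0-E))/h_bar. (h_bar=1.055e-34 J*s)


V0 - E = 1.95 eV = 3.1239e-19 J
kappa = sqrt(2 * m * (V0-E)) / h_bar
= sqrt(2 * 9.109e-31 * 3.1239e-19) / 1.055e-34
= 7.1507e+09 /m
2*kappa*L = 2 * 7.1507e+09 * 1.37e-9
= 19.5928
T = exp(-19.5928) = 3.097028e-09

3.097028e-09


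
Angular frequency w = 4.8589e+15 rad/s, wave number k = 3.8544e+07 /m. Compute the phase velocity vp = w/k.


vp = w / k
= 4.8589e+15 / 3.8544e+07
= 1.2606e+08 m/s

1.2606e+08


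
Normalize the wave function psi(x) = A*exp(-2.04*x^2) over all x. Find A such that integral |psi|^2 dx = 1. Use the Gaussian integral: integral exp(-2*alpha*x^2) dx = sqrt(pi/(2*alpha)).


integral |psi|^2 dx = A^2 * sqrt(pi/(2*alpha)) = 1
A^2 = sqrt(2*alpha/pi)
= sqrt(2 * 2.04 / pi)
= 1.139607
A = sqrt(1.139607)
= 1.0675

1.0675


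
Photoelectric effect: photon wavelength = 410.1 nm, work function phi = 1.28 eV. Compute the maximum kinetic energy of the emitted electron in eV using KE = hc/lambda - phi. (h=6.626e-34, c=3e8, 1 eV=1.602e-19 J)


E_photon = hc / lambda
= (6.626e-34)(3e8) / (410.1e-9)
= 4.8471e-19 J
= 3.0257 eV
KE = E_photon - phi
= 3.0257 - 1.28
= 1.7457 eV

1.7457


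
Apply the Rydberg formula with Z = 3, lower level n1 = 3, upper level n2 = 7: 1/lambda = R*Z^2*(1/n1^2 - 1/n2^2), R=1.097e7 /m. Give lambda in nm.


1/lambda = R * Z^2 * (1/n1^2 - 1/n2^2)
= 1.097e7 * 3^2 * (1/3^2 - 1/7^2)
= 1.097e7 * 9 * (0.111111 - 0.020408)
= 8.9551e+06 /m
lambda = 1 / 8.9551e+06
= 111.6682 nm

111.6682


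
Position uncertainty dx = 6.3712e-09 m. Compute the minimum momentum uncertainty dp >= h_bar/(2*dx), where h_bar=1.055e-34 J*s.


dp = h_bar / (2 * dx)
= 1.055e-34 / (2 * 6.3712e-09)
= 1.055e-34 / 1.2742e-08
= 8.2794e-27 kg*m/s

8.2794e-27


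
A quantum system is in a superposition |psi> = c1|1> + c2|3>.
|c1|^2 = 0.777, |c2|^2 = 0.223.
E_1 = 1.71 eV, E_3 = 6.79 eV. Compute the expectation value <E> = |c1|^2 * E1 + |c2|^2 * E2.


<E> = |c1|^2 * E1 + |c2|^2 * E2
= 0.777 * 1.71 + 0.223 * 6.79
= 1.3287 + 1.5142
= 2.8428 eV

2.8428


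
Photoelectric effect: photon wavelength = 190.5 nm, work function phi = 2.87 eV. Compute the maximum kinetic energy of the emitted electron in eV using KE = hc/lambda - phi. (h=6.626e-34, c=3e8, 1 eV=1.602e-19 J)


E_photon = hc / lambda
= (6.626e-34)(3e8) / (190.5e-9)
= 1.0435e-18 J
= 6.5135 eV
KE = E_photon - phi
= 6.5135 - 2.87
= 3.6435 eV

3.6435


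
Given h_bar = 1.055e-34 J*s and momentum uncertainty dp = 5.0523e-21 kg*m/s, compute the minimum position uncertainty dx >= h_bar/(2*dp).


dx = h_bar / (2 * dp)
= 1.055e-34 / (2 * 5.0523e-21)
= 1.055e-34 / 1.0105e-20
= 1.0441e-14 m

1.0441e-14
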